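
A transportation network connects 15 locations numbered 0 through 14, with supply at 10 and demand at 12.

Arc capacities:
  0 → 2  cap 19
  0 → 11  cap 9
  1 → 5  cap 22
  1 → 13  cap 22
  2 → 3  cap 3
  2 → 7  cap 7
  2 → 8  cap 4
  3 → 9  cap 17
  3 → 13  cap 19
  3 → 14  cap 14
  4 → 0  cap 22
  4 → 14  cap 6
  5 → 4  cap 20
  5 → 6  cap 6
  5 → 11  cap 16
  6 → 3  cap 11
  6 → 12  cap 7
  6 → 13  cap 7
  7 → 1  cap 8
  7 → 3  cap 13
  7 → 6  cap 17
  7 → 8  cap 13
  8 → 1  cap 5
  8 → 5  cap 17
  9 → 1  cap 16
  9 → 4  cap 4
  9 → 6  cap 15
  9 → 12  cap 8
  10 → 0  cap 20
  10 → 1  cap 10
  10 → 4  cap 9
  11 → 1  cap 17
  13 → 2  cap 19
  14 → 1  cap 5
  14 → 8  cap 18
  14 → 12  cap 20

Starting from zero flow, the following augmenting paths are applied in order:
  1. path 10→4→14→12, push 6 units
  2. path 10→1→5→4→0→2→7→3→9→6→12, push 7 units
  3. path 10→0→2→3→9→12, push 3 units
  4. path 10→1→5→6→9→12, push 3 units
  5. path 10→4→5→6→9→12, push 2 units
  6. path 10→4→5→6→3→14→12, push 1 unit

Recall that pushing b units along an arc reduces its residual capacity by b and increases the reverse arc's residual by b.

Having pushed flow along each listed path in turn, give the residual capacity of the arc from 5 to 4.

after path 1 (10→4→14→12, push 6): res(5,4)=20
after path 2 (10→1→5→4→0→2→7→3→9→6→12, push 7): res(5,4)=13
after path 3 (10→0→2→3→9→12, push 3): res(5,4)=13
after path 4 (10→1→5→6→9→12, push 3): res(5,4)=13
after path 5 (10→4→5→6→9→12, push 2): res(5,4)=15
after path 6 (10→4→5→6→3→14→12, push 1): res(5,4)=16

Residual capacity of (5,4): 16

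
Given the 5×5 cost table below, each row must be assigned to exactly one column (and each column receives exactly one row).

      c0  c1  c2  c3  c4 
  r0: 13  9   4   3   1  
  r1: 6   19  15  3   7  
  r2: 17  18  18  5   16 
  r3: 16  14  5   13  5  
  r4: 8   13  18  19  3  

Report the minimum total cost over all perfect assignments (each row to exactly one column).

Minimum assignment cost: 28

optimal assignment: row0→col1 (cost 9), row1→col0 (cost 6), row2→col3 (cost 5), row3→col2 (cost 5), row4→col4 (cost 3)
total = 9 + 6 + 5 + 5 + 3 = 28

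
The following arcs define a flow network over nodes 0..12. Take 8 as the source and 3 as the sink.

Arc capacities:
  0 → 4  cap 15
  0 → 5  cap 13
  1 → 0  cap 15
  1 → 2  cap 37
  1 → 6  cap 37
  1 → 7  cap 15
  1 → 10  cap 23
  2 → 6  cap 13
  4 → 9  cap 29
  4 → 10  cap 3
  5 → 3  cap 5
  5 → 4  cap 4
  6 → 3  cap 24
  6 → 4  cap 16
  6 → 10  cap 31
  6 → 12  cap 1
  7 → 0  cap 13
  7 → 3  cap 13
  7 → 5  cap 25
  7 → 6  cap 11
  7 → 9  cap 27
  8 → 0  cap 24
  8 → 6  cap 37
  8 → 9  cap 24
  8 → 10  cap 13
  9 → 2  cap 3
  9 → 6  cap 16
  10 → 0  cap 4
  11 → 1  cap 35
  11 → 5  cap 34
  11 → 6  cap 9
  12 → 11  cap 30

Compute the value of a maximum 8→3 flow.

augment #1: 8→6→3 bottleneck 24, total now 24
augment #2: 8→0→5→3 bottleneck 5, total now 29
augment #3: 8→6→12→11→1→7→3 bottleneck 1, total now 30

Maximum flow value: 30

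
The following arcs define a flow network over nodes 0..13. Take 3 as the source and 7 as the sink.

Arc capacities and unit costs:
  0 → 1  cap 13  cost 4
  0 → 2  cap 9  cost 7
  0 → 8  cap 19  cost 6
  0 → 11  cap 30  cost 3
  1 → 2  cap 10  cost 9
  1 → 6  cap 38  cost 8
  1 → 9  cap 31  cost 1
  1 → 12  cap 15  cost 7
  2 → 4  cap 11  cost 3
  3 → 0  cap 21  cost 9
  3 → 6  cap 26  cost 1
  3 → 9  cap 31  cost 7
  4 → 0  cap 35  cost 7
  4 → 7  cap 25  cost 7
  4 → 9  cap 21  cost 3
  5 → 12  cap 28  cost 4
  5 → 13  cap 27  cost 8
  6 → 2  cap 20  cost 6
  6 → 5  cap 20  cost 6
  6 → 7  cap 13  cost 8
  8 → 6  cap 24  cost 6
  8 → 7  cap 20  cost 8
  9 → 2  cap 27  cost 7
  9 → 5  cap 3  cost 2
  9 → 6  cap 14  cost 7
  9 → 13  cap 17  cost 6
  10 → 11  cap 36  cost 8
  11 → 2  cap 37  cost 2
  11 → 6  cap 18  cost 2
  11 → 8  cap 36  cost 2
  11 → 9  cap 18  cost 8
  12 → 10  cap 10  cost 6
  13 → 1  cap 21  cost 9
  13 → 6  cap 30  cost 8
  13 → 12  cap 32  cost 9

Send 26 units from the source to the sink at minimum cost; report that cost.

Minimum cost for 26 units: 348

shortest-cost path #1: 3→6→7 push 13 @ unit cost 9 (adds 117)
shortest-cost path #2: 3→6→2→4→7 push 11 @ unit cost 17 (adds 187)
shortest-cost path #3: 3→0→11→8→7 push 2 @ unit cost 22 (adds 44)
total cost = 348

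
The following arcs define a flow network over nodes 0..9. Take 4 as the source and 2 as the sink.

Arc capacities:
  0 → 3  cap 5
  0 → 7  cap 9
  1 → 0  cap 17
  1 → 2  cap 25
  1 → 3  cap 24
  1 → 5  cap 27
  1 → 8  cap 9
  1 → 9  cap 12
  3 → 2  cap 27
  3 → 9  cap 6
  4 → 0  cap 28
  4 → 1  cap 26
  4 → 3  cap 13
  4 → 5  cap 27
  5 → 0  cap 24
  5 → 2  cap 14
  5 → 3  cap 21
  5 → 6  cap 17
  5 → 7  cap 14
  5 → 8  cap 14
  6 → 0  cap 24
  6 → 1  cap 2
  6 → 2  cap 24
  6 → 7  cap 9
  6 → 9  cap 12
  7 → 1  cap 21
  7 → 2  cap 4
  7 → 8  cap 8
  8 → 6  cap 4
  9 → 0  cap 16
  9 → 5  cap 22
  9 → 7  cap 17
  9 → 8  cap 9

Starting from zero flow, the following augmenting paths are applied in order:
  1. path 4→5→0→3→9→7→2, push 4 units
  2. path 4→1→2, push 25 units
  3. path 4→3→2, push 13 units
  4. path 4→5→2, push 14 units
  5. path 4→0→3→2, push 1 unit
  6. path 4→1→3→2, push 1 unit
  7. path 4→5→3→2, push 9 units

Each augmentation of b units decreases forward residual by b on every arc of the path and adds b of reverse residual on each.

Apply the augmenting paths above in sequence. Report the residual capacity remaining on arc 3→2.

after path 1 (4→5→0→3→9→7→2, push 4): res(3,2)=27
after path 2 (4→1→2, push 25): res(3,2)=27
after path 3 (4→3→2, push 13): res(3,2)=14
after path 4 (4→5→2, push 14): res(3,2)=14
after path 5 (4→0→3→2, push 1): res(3,2)=13
after path 6 (4→1→3→2, push 1): res(3,2)=12
after path 7 (4→5→3→2, push 9): res(3,2)=3

Residual capacity of (3,2): 3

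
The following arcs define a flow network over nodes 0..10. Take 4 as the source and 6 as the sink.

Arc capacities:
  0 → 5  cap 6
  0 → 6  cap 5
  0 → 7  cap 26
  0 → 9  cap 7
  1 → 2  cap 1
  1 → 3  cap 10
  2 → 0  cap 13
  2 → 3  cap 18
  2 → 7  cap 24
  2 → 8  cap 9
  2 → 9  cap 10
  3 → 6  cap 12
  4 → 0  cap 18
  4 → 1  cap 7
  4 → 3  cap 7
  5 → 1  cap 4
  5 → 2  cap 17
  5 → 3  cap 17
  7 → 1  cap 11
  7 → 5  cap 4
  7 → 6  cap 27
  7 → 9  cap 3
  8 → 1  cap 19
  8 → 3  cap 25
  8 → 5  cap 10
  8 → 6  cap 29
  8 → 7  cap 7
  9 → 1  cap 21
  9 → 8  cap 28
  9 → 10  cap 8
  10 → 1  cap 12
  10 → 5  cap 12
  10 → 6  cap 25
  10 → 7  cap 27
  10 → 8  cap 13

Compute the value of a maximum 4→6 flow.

Maximum flow value: 31

augment #1: 4→0→6 bottleneck 5, total now 5
augment #2: 4→3→6 bottleneck 7, total now 12
augment #3: 4→0→7→6 bottleneck 13, total now 25
augment #4: 4→1→3→6 bottleneck 5, total now 30
augment #5: 4→1→2→7→6 bottleneck 1, total now 31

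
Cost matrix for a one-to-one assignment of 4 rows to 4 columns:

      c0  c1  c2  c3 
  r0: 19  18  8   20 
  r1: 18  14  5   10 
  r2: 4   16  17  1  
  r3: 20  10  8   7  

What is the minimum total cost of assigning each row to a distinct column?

optimal assignment: row0→col2 (cost 8), row1→col3 (cost 10), row2→col0 (cost 4), row3→col1 (cost 10)
total = 8 + 10 + 4 + 10 = 32

Minimum assignment cost: 32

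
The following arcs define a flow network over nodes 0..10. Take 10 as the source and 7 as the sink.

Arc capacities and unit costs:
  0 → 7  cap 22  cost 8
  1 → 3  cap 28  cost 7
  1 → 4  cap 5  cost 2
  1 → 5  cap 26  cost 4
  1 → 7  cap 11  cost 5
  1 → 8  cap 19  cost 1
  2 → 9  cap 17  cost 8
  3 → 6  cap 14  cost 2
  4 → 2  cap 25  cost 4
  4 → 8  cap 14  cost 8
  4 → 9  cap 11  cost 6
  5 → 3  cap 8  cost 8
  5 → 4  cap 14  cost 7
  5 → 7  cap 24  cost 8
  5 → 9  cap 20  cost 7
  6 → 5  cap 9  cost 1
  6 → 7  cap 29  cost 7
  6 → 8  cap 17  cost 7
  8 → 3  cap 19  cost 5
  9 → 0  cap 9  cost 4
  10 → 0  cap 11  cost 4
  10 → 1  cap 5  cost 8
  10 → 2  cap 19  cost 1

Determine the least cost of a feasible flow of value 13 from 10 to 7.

Minimum cost for 13 units: 158

shortest-cost path #1: 10→0→7 push 11 @ unit cost 12 (adds 132)
shortest-cost path #2: 10→1→7 push 2 @ unit cost 13 (adds 26)
total cost = 158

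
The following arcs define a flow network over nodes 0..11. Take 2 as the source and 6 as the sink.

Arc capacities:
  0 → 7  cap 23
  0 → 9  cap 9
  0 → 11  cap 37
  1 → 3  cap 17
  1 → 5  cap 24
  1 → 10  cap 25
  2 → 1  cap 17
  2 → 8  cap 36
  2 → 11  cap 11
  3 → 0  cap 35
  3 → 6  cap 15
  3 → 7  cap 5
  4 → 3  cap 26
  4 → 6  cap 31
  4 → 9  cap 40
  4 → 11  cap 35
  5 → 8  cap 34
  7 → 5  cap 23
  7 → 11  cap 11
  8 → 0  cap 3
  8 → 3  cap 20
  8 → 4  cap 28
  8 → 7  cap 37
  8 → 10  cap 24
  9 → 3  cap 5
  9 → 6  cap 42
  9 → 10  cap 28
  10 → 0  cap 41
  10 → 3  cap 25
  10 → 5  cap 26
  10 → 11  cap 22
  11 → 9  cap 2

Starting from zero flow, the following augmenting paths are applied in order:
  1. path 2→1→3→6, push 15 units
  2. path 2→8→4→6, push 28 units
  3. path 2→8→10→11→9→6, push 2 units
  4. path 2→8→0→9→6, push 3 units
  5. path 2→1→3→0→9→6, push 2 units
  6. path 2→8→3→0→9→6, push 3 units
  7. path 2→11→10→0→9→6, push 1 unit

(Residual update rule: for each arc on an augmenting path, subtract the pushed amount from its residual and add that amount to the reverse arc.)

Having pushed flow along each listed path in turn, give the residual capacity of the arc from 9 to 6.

Residual capacity of (9,6): 31

after path 1 (2→1→3→6, push 15): res(9,6)=42
after path 2 (2→8→4→6, push 28): res(9,6)=42
after path 3 (2→8→10→11→9→6, push 2): res(9,6)=40
after path 4 (2→8→0→9→6, push 3): res(9,6)=37
after path 5 (2→1→3→0→9→6, push 2): res(9,6)=35
after path 6 (2→8→3→0→9→6, push 3): res(9,6)=32
after path 7 (2→11→10→0→9→6, push 1): res(9,6)=31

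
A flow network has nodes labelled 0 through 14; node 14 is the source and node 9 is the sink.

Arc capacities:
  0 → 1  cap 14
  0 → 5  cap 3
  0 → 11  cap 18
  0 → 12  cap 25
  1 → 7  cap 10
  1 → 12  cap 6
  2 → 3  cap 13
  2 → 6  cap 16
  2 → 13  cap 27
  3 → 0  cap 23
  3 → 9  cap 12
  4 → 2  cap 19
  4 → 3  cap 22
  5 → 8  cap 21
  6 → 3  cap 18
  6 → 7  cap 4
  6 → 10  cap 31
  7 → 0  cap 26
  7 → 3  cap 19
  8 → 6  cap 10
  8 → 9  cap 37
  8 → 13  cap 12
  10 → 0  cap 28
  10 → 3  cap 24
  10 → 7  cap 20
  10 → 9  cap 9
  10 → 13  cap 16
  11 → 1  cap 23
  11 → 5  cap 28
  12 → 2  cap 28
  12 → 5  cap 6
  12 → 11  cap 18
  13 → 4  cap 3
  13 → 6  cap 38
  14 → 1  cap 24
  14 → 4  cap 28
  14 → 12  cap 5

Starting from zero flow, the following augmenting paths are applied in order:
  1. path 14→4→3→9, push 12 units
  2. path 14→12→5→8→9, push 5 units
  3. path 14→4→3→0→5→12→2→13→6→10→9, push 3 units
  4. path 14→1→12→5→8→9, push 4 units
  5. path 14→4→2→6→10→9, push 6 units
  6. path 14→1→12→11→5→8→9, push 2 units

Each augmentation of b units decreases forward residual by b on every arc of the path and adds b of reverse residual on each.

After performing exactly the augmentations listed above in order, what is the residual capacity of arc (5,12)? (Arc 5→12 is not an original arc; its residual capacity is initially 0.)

after path 1 (14→4→3→9, push 12): res(5,12)=0
after path 2 (14→12→5→8→9, push 5): res(5,12)=5
after path 3 (14→4→3→0→5→12→2→13→6→10→9, push 3): res(5,12)=2
after path 4 (14→1→12→5→8→9, push 4): res(5,12)=6
after path 5 (14→4→2→6→10→9, push 6): res(5,12)=6
after path 6 (14→1→12→11→5→8→9, push 2): res(5,12)=6

Residual capacity of (5,12): 6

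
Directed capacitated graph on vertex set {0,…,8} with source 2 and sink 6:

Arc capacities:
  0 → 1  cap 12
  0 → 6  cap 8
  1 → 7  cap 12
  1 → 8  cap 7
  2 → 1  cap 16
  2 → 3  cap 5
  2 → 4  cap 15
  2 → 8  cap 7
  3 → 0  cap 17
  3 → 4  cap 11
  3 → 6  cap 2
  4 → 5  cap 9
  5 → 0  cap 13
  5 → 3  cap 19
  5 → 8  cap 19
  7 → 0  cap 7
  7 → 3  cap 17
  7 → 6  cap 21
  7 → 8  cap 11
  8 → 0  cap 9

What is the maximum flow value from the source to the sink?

Maximum flow value: 22

augment #1: 2→3→6 bottleneck 2, total now 2
augment #2: 2→1→7→6 bottleneck 12, total now 14
augment #3: 2→3→0→6 bottleneck 3, total now 17
augment #4: 2→8→0→6 bottleneck 5, total now 22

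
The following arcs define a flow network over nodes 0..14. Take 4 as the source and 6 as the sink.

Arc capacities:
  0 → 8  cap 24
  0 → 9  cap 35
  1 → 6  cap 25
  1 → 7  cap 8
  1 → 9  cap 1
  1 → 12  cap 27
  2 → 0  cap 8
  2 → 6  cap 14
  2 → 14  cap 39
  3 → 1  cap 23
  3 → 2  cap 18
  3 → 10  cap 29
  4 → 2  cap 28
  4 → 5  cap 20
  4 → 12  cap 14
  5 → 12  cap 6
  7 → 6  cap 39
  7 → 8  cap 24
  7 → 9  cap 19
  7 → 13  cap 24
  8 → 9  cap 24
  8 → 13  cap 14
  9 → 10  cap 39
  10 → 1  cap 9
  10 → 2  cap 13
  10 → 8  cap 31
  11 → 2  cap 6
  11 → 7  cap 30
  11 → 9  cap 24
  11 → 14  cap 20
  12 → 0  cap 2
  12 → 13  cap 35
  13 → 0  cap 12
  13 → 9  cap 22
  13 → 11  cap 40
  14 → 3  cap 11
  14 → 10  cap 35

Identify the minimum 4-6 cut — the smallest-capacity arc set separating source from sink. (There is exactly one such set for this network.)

augment #1: 4→2→6 push 14
augment #2: 4→2→14→3→1→6 push 11
augment #3: 4→2→14→10→1→6 push 3
augment #4: 4→12→13→11→7→6 push 14
augment #5: 4→5→12→13→11→7→6 push 6
max flow = 48; residual-reachable set from 4 gives S-side
cut edges (S→T): {(4,2), (4,12), (5,12)} total cap 48

Min-cut arcs: {(4,2), (4,12), (5,12)} (total capacity 48)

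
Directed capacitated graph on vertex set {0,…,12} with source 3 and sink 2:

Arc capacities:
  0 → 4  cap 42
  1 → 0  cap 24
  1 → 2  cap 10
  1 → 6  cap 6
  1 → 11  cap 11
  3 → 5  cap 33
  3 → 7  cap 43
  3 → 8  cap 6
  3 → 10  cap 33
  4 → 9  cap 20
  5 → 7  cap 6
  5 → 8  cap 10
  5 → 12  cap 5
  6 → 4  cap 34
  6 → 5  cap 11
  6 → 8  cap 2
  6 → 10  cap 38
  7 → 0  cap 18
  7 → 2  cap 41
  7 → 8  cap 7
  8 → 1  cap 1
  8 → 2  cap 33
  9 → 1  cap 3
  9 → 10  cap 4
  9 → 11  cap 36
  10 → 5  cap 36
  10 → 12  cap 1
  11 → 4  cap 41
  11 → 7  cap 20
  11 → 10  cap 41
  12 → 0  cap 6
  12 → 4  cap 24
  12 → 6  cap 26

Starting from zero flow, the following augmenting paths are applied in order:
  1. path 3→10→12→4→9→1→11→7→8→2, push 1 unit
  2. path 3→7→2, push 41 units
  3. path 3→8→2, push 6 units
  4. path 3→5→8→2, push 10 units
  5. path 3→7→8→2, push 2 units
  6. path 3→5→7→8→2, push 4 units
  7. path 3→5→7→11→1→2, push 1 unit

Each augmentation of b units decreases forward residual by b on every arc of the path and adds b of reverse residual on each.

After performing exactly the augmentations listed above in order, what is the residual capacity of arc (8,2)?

Residual capacity of (8,2): 10

after path 1 (3→10→12→4→9→1→11→7→8→2, push 1): res(8,2)=32
after path 2 (3→7→2, push 41): res(8,2)=32
after path 3 (3→8→2, push 6): res(8,2)=26
after path 4 (3→5→8→2, push 10): res(8,2)=16
after path 5 (3→7→8→2, push 2): res(8,2)=14
after path 6 (3→5→7→8→2, push 4): res(8,2)=10
after path 7 (3→5→7→11→1→2, push 1): res(8,2)=10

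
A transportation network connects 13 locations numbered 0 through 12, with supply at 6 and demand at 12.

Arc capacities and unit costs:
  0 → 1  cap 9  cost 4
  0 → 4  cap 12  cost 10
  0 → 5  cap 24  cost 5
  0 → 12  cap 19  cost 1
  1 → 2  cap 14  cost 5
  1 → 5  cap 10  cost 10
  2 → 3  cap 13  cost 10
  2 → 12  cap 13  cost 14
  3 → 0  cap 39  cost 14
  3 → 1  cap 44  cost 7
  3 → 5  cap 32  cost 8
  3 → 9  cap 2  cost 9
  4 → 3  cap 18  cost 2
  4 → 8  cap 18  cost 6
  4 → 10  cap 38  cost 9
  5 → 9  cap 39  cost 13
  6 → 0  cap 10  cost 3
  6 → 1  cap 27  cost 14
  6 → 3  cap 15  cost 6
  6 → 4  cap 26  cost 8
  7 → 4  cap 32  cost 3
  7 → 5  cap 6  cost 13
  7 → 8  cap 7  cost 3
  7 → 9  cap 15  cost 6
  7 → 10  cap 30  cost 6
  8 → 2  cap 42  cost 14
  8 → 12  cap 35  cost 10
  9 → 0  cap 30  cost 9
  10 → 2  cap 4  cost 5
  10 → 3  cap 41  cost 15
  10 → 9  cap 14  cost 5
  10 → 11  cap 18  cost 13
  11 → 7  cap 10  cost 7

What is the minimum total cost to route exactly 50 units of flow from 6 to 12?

Minimum cost for 50 units: 1084

shortest-cost path #1: 6→0→12 push 10 @ unit cost 4 (adds 40)
shortest-cost path #2: 6→3→0→12 push 9 @ unit cost 21 (adds 189)
shortest-cost path #3: 6→4→8→12 push 18 @ unit cost 24 (adds 432)
shortest-cost path #4: 6→3→1→2→12 push 6 @ unit cost 32 (adds 192)
shortest-cost path #5: 6→1→2→12 push 7 @ unit cost 33 (adds 231)
total cost = 1084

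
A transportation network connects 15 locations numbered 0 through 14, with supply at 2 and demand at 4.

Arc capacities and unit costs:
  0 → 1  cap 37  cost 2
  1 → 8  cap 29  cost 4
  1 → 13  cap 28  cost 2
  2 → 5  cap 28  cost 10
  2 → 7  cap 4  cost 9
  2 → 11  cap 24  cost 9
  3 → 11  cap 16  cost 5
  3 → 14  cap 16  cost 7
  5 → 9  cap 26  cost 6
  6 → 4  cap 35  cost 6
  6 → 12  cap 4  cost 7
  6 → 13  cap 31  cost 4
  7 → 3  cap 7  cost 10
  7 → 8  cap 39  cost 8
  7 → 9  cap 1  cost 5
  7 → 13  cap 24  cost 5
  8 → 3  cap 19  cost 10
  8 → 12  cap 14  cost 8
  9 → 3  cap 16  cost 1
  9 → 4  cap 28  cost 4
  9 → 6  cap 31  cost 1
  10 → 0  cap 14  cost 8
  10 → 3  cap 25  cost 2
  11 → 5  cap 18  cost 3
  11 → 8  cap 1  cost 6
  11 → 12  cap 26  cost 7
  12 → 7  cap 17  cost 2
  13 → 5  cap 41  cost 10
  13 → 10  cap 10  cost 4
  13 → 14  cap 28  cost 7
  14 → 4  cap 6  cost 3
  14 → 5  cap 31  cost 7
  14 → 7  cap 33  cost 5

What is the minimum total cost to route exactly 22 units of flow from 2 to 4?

Minimum cost for 22 units: 438

shortest-cost path #1: 2→7→9→4 push 1 @ unit cost 18 (adds 18)
shortest-cost path #2: 2→5→9→4 push 21 @ unit cost 20 (adds 420)
total cost = 438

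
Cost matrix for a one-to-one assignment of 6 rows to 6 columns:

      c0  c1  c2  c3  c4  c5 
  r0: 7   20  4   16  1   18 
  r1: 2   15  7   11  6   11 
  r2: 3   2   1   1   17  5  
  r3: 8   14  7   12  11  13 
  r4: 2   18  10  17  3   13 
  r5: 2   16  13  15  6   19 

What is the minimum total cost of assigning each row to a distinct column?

Minimum assignment cost: 34

optimal assignment: row0→col2 (cost 4), row1→col5 (cost 11), row2→col1 (cost 2), row3→col3 (cost 12), row4→col4 (cost 3), row5→col0 (cost 2)
total = 4 + 11 + 2 + 12 + 3 + 2 = 34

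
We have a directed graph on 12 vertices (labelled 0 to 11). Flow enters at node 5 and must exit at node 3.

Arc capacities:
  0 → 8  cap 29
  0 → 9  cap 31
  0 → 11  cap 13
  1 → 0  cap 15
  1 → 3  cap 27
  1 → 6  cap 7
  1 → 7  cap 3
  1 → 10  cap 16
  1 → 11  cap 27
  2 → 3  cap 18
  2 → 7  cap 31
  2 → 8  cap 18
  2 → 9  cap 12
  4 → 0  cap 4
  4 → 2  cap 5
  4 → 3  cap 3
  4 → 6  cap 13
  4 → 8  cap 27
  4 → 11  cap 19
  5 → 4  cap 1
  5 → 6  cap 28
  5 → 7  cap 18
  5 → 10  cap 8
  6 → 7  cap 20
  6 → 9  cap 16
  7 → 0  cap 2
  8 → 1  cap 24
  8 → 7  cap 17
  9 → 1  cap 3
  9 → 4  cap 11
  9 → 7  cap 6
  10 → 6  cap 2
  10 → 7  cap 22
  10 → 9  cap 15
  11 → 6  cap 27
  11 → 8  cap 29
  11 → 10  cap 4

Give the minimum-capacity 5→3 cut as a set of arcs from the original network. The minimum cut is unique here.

augment #1: 5→4→3 push 1
augment #2: 5→6→9→1→3 push 3
augment #3: 5→6→9→4→3 push 2
augment #4: 5→6→9→4→2→3 push 5
augment #5: 5→7→0→8→1→3 push 2
augment #6: 5→6→9→4→8→1→3 push 4
max flow = 17; residual-reachable set from 5 gives S-side
cut edges (S→T): {(5,4), (7,0), (9,1), (9,4)} total cap 17

Min-cut arcs: {(5,4), (7,0), (9,1), (9,4)} (total capacity 17)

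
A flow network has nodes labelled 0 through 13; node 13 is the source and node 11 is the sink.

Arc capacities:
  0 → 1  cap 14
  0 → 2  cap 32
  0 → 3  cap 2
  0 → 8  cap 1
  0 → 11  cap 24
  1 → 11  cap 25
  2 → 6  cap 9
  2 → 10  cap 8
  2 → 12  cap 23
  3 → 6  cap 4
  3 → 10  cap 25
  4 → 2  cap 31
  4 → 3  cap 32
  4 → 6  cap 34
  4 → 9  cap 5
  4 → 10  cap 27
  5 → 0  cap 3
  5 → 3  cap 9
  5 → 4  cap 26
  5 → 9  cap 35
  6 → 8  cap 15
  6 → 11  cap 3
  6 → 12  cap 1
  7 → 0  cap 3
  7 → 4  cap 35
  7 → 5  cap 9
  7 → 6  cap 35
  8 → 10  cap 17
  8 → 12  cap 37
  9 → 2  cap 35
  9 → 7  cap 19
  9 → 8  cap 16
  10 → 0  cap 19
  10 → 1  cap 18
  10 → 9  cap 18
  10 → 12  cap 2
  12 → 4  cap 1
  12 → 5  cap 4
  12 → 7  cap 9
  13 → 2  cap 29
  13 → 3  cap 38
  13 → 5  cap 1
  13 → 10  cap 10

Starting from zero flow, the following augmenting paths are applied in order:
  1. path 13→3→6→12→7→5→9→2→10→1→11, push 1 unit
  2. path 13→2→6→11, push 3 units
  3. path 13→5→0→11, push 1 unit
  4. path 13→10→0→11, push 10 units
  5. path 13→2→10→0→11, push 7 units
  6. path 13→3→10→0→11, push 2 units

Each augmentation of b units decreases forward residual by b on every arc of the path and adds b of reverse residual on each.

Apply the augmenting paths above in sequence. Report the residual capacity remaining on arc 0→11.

Residual capacity of (0,11): 4

after path 1 (13→3→6→12→7→5→9→2→10→1→11, push 1): res(0,11)=24
after path 2 (13→2→6→11, push 3): res(0,11)=24
after path 3 (13→5→0→11, push 1): res(0,11)=23
after path 4 (13→10→0→11, push 10): res(0,11)=13
after path 5 (13→2→10→0→11, push 7): res(0,11)=6
after path 6 (13→3→10→0→11, push 2): res(0,11)=4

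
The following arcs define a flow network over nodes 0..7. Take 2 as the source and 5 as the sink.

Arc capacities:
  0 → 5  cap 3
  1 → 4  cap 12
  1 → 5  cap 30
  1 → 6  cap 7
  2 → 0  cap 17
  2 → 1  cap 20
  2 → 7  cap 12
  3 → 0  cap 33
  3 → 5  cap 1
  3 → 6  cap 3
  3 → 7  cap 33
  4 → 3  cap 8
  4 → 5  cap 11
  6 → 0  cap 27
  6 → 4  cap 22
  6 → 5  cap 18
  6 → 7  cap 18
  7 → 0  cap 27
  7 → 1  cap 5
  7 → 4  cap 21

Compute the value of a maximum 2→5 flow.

augment #1: 2→0→5 bottleneck 3, total now 3
augment #2: 2→1→5 bottleneck 20, total now 23
augment #3: 2→7→1→5 bottleneck 5, total now 28
augment #4: 2→7→4→5 bottleneck 7, total now 35

Maximum flow value: 35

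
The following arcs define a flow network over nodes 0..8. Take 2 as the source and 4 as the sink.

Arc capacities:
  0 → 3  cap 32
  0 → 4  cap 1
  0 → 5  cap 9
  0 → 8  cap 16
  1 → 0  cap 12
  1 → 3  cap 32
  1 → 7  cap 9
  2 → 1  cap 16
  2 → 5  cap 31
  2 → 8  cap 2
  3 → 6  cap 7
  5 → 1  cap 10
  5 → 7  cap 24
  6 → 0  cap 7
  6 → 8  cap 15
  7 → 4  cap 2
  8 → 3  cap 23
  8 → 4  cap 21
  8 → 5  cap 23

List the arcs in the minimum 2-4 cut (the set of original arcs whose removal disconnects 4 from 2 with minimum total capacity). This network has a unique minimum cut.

Min-cut arcs: {(1,0), (2,8), (3,6), (7,4)} (total capacity 23)

augment #1: 2→8→4 push 2
augment #2: 2→1→0→4 push 1
augment #3: 2→1→7→4 push 2
augment #4: 2→1→0→8→4 push 11
augment #5: 2→1→3→6→8→4 push 2
augment #6: 2→5→1→3→6→8→4 push 5
max flow = 23; residual-reachable set from 2 gives S-side
cut edges (S→T): {(1,0), (2,8), (3,6), (7,4)} total cap 23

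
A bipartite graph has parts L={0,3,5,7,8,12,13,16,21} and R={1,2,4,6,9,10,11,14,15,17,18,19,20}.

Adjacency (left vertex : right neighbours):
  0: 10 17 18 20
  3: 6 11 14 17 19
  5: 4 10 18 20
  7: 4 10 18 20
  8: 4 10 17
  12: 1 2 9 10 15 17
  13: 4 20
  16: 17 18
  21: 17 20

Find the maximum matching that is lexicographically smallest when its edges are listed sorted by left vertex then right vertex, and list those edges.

Lex-smallest maximum matching: {(0,10), (3,6), (5,4), (7,18), (8,17), (12,1), (13,20)}

|M| = 7 (so the lex-smallest maximum matching has 7 edges)
process left vertices in ascending order; for each, take the smallest-labelled available neighbour that still permits 7 edges overall, or leave it unmatched if none does
lex-smallest matching: {0-10, 3-6, 5-4, 7-18, 8-17, 12-1, 13-20}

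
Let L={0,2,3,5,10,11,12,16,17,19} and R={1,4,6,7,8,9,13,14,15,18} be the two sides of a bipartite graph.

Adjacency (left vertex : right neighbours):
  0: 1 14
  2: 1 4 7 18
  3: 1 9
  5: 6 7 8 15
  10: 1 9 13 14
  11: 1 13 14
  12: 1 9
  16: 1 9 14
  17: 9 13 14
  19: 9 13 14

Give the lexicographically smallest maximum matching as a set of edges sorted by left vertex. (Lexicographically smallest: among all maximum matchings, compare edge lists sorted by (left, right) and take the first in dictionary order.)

|M| = 6 (so the lex-smallest maximum matching has 6 edges)
process left vertices in ascending order; for each, take the smallest-labelled available neighbour that still permits 6 edges overall, or leave it unmatched if none does
lex-smallest matching: {0-1, 2-4, 3-9, 5-6, 10-13, 11-14}

Lex-smallest maximum matching: {(0,1), (2,4), (3,9), (5,6), (10,13), (11,14)}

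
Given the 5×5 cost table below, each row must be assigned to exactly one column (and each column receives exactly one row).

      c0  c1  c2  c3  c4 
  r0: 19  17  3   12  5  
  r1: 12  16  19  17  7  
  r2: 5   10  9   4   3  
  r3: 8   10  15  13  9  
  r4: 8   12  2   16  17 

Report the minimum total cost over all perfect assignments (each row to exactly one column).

optimal assignment: row0→col2 (cost 3), row1→col4 (cost 7), row2→col3 (cost 4), row3→col1 (cost 10), row4→col0 (cost 8)
total = 3 + 7 + 4 + 10 + 8 = 32

Minimum assignment cost: 32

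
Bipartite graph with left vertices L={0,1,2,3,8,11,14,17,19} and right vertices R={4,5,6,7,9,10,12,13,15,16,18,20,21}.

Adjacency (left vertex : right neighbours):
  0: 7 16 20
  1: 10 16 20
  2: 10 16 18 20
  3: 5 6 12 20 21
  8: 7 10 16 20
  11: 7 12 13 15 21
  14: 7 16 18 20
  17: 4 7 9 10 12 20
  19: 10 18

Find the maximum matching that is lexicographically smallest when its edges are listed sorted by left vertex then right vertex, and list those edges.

|M| = 8 (so the lex-smallest maximum matching has 8 edges)
process left vertices in ascending order; for each, take the smallest-labelled available neighbour that still permits 8 edges overall, or leave it unmatched if none does
lex-smallest matching: {0-7, 1-10, 2-16, 3-5, 8-20, 11-12, 14-18, 17-4}

Lex-smallest maximum matching: {(0,7), (1,10), (2,16), (3,5), (8,20), (11,12), (14,18), (17,4)}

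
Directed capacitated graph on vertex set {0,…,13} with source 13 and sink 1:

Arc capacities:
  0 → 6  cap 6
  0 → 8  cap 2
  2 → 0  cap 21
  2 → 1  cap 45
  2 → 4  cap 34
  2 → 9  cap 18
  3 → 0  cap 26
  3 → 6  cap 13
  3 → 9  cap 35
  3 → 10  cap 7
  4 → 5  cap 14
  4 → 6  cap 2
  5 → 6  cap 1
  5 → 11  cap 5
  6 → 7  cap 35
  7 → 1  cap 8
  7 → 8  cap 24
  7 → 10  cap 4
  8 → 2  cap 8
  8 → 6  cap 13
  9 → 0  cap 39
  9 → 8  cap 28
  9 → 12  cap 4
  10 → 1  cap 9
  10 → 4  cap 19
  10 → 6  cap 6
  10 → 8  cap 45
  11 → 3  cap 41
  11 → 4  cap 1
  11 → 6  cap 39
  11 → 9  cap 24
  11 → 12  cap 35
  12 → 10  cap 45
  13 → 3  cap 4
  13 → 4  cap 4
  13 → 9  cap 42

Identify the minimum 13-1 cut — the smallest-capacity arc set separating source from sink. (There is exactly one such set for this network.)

augment #1: 13→3→10→1 push 4
augment #2: 13→4→6→7→1 push 2
augment #3: 13→9→8→2→1 push 8
augment #4: 13→9→12→10→1 push 4
augment #5: 13→4→5→6→7→1 push 1
augment #6: 13→9→0→6→7→1 push 5
augment #7: 13→4→5→11→3→10→1 push 1
max flow = 25; residual-reachable set from 13 gives S-side
cut edges (S→T): {(7,1), (8,2), (10,1)} total cap 25

Min-cut arcs: {(7,1), (8,2), (10,1)} (total capacity 25)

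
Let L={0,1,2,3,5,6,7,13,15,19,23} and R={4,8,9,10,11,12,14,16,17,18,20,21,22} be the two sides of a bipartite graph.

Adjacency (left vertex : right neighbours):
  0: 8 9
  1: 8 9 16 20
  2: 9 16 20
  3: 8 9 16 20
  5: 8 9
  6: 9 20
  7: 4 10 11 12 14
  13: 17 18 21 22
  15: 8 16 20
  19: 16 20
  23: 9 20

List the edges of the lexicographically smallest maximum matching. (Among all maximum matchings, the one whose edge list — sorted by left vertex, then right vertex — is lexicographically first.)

Lex-smallest maximum matching: {(0,8), (1,9), (2,16), (3,20), (7,4), (13,17)}

|M| = 6 (so the lex-smallest maximum matching has 6 edges)
process left vertices in ascending order; for each, take the smallest-labelled available neighbour that still permits 6 edges overall, or leave it unmatched if none does
lex-smallest matching: {0-8, 1-9, 2-16, 3-20, 7-4, 13-17}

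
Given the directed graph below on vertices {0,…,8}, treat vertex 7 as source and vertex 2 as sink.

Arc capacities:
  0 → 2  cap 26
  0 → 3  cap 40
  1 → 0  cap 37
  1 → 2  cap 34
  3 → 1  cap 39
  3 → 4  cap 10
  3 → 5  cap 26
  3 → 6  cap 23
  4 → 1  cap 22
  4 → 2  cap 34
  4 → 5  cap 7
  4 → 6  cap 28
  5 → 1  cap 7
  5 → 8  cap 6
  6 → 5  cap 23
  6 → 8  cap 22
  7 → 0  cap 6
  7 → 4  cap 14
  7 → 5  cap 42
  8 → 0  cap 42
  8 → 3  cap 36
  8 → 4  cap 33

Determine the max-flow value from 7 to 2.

Maximum flow value: 33

augment #1: 7→0→2 bottleneck 6, total now 6
augment #2: 7→4→2 bottleneck 14, total now 20
augment #3: 7→5→1→2 bottleneck 7, total now 27
augment #4: 7→5→8→0→2 bottleneck 6, total now 33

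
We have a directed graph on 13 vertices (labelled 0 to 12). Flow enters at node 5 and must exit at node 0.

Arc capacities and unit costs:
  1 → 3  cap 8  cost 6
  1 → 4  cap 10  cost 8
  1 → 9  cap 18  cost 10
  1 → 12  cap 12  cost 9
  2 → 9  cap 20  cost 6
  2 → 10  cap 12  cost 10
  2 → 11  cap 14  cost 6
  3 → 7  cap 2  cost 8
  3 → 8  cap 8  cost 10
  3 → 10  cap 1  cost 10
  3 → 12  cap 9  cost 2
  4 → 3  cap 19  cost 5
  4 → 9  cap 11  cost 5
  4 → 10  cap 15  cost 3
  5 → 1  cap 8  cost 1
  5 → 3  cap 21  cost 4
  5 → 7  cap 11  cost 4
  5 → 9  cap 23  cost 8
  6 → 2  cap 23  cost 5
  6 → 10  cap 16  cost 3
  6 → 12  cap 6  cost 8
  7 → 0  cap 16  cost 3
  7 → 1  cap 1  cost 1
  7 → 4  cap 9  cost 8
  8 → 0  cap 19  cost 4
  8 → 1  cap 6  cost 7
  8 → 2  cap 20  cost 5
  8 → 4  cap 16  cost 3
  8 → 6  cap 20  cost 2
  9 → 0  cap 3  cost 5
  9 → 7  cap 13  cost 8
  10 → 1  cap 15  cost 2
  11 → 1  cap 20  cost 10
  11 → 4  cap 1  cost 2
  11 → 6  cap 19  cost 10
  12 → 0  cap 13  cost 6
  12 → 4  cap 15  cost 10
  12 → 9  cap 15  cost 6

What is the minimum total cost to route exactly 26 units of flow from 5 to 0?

Minimum cost for 26 units: 270

shortest-cost path #1: 5→7→0 push 11 @ unit cost 7 (adds 77)
shortest-cost path #2: 5→3→12→0 push 9 @ unit cost 12 (adds 108)
shortest-cost path #3: 5→9→0 push 3 @ unit cost 13 (adds 39)
shortest-cost path #4: 5→3→7→0 push 2 @ unit cost 15 (adds 30)
shortest-cost path #5: 5→1→12→0 push 1 @ unit cost 16 (adds 16)
total cost = 270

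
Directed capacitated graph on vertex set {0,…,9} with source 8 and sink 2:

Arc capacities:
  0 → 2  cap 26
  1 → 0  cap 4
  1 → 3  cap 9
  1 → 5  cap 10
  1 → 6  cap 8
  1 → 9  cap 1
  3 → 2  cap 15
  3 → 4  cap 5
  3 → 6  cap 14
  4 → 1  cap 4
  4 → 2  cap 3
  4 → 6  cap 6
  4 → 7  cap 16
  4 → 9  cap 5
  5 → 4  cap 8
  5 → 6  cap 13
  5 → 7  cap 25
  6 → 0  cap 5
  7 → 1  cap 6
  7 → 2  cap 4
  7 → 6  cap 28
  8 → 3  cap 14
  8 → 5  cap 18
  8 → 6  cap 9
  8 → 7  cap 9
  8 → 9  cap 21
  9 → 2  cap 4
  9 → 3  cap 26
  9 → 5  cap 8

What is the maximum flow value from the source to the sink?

augment #1: 8→3→2 bottleneck 14, total now 14
augment #2: 8→7→2 bottleneck 4, total now 18
augment #3: 8→9→2 bottleneck 4, total now 22
augment #4: 8→5→4→2 bottleneck 3, total now 25
augment #5: 8→6→0→2 bottleneck 5, total now 30
augment #6: 8→9→3→2 bottleneck 1, total now 31
augment #7: 8→7→1→0→2 bottleneck 4, total now 35

Maximum flow value: 35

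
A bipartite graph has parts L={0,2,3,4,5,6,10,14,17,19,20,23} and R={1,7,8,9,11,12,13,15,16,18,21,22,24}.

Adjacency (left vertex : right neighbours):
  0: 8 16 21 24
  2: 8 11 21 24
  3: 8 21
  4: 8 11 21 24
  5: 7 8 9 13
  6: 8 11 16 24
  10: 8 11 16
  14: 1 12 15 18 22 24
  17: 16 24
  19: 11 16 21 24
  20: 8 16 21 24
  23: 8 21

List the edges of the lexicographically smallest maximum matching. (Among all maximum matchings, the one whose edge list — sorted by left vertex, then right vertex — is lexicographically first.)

Lex-smallest maximum matching: {(0,8), (2,11), (3,21), (4,24), (5,7), (6,16), (14,1)}

|M| = 7 (so the lex-smallest maximum matching has 7 edges)
process left vertices in ascending order; for each, take the smallest-labelled available neighbour that still permits 7 edges overall, or leave it unmatched if none does
lex-smallest matching: {0-8, 2-11, 3-21, 4-24, 5-7, 6-16, 14-1}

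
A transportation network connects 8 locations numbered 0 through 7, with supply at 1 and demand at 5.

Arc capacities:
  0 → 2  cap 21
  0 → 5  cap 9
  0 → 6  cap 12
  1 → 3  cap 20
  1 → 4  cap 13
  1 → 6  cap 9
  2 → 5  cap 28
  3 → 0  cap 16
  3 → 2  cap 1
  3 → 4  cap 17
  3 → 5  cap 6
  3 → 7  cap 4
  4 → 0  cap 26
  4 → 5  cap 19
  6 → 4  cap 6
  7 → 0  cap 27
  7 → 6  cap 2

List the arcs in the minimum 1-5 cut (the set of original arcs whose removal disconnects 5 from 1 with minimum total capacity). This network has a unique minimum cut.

Min-cut arcs: {(1,3), (1,4), (6,4)} (total capacity 39)

augment #1: 1→3→5 push 6
augment #2: 1→4→5 push 13
augment #3: 1→3→0→5 push 9
augment #4: 1→3→2→5 push 1
augment #5: 1→3→4→5 push 4
augment #6: 1→6→4→5 push 2
augment #7: 1→6→4→0→2→5 push 4
max flow = 39; residual-reachable set from 1 gives S-side
cut edges (S→T): {(1,3), (1,4), (6,4)} total cap 39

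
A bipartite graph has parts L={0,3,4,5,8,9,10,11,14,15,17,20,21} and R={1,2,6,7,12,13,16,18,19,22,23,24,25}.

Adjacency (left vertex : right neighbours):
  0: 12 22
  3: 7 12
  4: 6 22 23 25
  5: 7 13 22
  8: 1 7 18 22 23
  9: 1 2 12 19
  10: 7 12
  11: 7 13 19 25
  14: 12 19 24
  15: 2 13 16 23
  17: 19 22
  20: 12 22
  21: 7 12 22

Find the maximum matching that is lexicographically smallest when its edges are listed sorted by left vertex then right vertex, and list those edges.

|M| = 11 (so the lex-smallest maximum matching has 11 edges)
process left vertices in ascending order; for each, take the smallest-labelled available neighbour that still permits 11 edges overall, or leave it unmatched if none does
lex-smallest matching: {0-12, 3-7, 4-6, 5-13, 8-1, 9-2, 11-25, 14-24, 15-16, 17-19, 20-22}

Lex-smallest maximum matching: {(0,12), (3,7), (4,6), (5,13), (8,1), (9,2), (11,25), (14,24), (15,16), (17,19), (20,22)}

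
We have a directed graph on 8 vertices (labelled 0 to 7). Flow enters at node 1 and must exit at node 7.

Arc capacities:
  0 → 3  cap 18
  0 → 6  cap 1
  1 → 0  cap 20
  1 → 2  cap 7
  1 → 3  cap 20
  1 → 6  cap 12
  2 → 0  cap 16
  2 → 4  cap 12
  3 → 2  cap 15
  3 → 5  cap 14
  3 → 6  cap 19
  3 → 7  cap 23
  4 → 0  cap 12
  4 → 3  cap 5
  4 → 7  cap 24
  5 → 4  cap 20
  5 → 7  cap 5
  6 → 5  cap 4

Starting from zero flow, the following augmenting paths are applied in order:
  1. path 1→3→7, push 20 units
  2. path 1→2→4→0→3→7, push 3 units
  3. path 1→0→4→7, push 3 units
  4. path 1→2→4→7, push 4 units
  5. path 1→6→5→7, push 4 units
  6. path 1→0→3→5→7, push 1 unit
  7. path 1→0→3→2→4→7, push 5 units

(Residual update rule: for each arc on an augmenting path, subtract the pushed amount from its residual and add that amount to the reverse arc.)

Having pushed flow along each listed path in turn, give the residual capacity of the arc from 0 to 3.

after path 1 (1→3→7, push 20): res(0,3)=18
after path 2 (1→2→4→0→3→7, push 3): res(0,3)=15
after path 3 (1→0→4→7, push 3): res(0,3)=15
after path 4 (1→2→4→7, push 4): res(0,3)=15
after path 5 (1→6→5→7, push 4): res(0,3)=15
after path 6 (1→0→3→5→7, push 1): res(0,3)=14
after path 7 (1→0→3→2→4→7, push 5): res(0,3)=9

Residual capacity of (0,3): 9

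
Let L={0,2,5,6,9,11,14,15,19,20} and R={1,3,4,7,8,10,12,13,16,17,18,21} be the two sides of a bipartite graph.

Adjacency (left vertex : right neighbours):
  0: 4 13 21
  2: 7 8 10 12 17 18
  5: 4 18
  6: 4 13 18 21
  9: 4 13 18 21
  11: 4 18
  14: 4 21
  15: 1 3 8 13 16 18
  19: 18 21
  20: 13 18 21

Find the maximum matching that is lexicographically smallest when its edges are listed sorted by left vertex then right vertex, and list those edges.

|M| = 6 (so the lex-smallest maximum matching has 6 edges)
process left vertices in ascending order; for each, take the smallest-labelled available neighbour that still permits 6 edges overall, or leave it unmatched if none does
lex-smallest matching: {0-4, 2-7, 5-18, 6-13, 9-21, 15-1}

Lex-smallest maximum matching: {(0,4), (2,7), (5,18), (6,13), (9,21), (15,1)}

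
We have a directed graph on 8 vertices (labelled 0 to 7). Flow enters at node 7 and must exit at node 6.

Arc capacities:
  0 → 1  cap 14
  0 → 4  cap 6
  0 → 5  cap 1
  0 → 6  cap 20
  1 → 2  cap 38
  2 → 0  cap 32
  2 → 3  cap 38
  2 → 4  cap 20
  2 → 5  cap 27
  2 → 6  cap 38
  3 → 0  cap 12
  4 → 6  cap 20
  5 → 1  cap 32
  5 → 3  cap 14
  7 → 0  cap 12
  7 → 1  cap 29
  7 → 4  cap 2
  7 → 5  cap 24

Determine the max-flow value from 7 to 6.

augment #1: 7→0→6 bottleneck 12, total now 12
augment #2: 7→4→6 bottleneck 2, total now 14
augment #3: 7→1→2→6 bottleneck 29, total now 43
augment #4: 7→5→1→2→6 bottleneck 9, total now 52
augment #5: 7→5→3→0→6 bottleneck 8, total now 60
augment #6: 7→5→3→0→4→6 bottleneck 4, total now 64

Maximum flow value: 64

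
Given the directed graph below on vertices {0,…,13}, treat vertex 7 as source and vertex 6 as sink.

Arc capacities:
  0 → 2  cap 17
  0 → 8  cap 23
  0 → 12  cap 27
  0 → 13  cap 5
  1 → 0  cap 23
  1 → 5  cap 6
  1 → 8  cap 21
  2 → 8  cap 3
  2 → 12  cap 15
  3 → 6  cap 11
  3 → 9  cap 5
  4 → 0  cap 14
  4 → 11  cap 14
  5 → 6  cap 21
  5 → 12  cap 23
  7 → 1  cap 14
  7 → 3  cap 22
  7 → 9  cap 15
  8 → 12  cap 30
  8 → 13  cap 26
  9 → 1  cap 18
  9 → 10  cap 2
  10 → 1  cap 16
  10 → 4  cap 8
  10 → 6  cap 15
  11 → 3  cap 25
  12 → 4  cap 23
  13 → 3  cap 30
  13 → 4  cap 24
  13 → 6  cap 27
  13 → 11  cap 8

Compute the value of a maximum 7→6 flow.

Maximum flow value: 45

augment #1: 7→3→6 bottleneck 11, total now 11
augment #2: 7→1→5→6 bottleneck 6, total now 17
augment #3: 7→9→10→6 bottleneck 2, total now 19
augment #4: 7→1→0→13→6 bottleneck 5, total now 24
augment #5: 7→1→8→13→6 bottleneck 3, total now 27
augment #6: 7→9→1→8→13→6 bottleneck 13, total now 40
augment #7: 7→3→9→1→8→13→6 bottleneck 5, total now 45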